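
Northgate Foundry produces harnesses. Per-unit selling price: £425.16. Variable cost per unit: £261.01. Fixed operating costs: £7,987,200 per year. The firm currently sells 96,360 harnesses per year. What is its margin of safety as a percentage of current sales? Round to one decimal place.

Contribution margin per unit = £425.16 − £261.01 = £164.15. Break-even units = £7,987,200 ÷ £164.15 = 48,657.93; break-even revenue = 48,657.93 × £425.16 = £20,687,407.57.
Current sales = 96,360 × £425.16 = £40,968,417.60.
Margin of safety = (£40,968,417.60 − £20,687,407.57) ÷ £40,968,417.60 = 49.5%.

49.5%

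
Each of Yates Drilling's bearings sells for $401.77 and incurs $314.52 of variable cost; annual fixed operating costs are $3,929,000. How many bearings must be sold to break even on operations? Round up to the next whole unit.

45,032 bearings

Contribution margin per unit = $401.77 − $314.52 = $87.25.
Break-even Q = $3,929,000 / $87.25 = 45,031.52 → 45,032 bearings.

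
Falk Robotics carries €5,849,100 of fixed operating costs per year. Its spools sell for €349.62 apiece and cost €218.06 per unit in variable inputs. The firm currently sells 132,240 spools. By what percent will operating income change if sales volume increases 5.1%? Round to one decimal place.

Contribution at this volume is 132,240 × €131.56 = €17,397,494.40.
EBIT = €17,397,494.40 − €5,849,100 = €11,548,394.40.
DOL = contribution ÷ EBIT = €17,397,494.40 ÷ €11,548,394.40 = 1.5065.
So EBIT moves 1.5065 × (+5.1%) = +7.7%.

+7.7%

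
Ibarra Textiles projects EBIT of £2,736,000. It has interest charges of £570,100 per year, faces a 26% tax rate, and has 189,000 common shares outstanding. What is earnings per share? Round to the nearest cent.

£8.48

Interest = £570,100.00, so EBT = £2,736,000 − £570,100.00 = £2,165,900.00.
Net income = £2,165,900.00 × (1 − 0.26) = £1,602,766.00.
Per share: £1,602,766.00 / 189,000 shares = £8.48.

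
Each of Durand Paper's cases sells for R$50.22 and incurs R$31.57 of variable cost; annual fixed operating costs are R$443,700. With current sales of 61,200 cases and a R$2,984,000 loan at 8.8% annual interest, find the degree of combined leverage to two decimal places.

2.62

At 61,200 units, contribution = 61,200 × R$18.65 = R$1,141,380.00.
Subtracting fixed costs: EBIT = R$1,141,380.00 − R$443,700 = R$697,680.00. Interest = R$262,592.00.
DOL = R$1,141,380.00 ÷ R$697,680.00 = 1.6360; DFL = R$697,680.00 ÷ R$435,088.00 = 1.6035.
DCL = DOL × DFL = 1.6360 × 1.6035 = 2.6233.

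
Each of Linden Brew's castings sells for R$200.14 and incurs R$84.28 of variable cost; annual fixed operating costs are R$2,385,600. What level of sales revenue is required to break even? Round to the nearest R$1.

CM per unit = R$200.14 − R$84.28 = R$115.86; CM ratio = R$115.86 / R$200.14 = 0.5789.
Break-even revenue = fixed costs × price ÷ CM = R$2,385,600 × R$200.14 ÷ R$115.86 = R$4,120,956.

R$4,120,956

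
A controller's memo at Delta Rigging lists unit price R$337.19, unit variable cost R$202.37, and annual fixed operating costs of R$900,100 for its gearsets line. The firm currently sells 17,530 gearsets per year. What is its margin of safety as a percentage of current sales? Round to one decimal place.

Unit CM = price − variable cost = R$337.19 − R$202.37 = R$134.82. Break-even units = R$900,100 ÷ R$134.82 = 6,676.31; break-even revenue = 6,676.31 × R$337.19 = R$2,251,184.68.
Actual sales revenue = 17,530 × R$337.19 = R$5,910,940.70.
Margin of safety = (R$5,910,940.70 − R$2,251,184.68) ÷ R$5,910,940.70 = 61.9%.

61.9%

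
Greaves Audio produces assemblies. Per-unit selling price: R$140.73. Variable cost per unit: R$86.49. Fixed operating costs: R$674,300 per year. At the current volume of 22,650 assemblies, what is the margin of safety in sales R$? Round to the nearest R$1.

Unit CM = price − variable cost = R$140.73 − R$86.49 = R$54.24. Break-even units = R$674,300 ÷ R$54.24 = 12,431.78; break-even revenue = 12,431.78 × R$140.73 = R$1,749,525.06.
Current sales = 22,650 × R$140.73 = R$3,187,534.50.
Margin of safety = R$3,187,534.50 − R$1,749,525.06 = R$1,438,009.

R$1,438,009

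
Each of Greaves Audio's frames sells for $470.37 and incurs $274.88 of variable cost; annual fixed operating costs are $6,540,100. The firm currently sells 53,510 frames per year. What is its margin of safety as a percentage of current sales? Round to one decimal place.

Unit CM = price − variable cost = $470.37 − $274.88 = $195.49. Break-even units = $6,540,100 ÷ $195.49 = 33,454.91; break-even revenue = 33,454.91 × $470.37 = $15,736,185.16.
Current sales = 53,510 × $470.37 = $25,169,498.70.
Margin of safety = ($25,169,498.70 − $15,736,185.16) ÷ $25,169,498.70 = 37.5%.

37.5%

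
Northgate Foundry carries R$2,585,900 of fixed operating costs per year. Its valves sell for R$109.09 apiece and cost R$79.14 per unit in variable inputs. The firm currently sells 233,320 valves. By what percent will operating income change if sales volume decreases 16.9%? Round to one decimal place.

Contribution at this volume is 233,320 × R$29.95 = R$6,987,934.00.
EBIT = R$6,987,934.00 − R$2,585,900 = R$4,402,034.00.
So DOL = total CM / EBIT = R$6,987,934.00 / R$4,402,034.00 = 1.5874.
%ΔEBIT = DOL × %ΔSales = 1.5874 × -16.9% = -26.8%.

-26.8%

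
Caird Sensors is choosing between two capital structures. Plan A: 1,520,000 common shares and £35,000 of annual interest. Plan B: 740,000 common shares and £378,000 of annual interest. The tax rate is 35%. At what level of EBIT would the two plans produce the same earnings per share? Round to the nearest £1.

At indifference, (EBIT − 35,000)(1 − t)/1,520,000 = (EBIT − 378,000)(1 − t)/740,000.
Cancelling (1 − t) and cross-multiplying: 740,000·(EBIT − 35,000) = 1,520,000·(EBIT − 378,000).
Solving, EBIT = (378,000·1,520,000 − 35,000·740,000) / (1,520,000 − 740,000) = 548,660,000,000 / 780,000 = 703,410.26.

£703,410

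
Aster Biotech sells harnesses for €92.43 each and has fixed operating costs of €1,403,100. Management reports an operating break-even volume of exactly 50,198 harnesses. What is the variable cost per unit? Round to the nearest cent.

Contribution per unit must be FC / Q = €1,403,100 / 50,198 = €27.9513.
Hence VC = price − CM = €92.43 − €27.9513 = €64.48.

€64.48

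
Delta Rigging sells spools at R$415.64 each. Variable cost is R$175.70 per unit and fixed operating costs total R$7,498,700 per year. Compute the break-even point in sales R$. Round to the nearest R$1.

R$12,989,746

CM per unit = R$415.64 − R$175.70 = R$239.94; CM ratio = R$239.94 / R$415.64 = 0.5773.
Break-even sales = FC ÷ CM ratio = R$7,498,700 × R$415.64 / R$239.94 = R$12,989,746.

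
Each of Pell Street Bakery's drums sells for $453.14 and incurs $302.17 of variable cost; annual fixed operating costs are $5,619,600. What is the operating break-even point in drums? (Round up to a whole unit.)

37,224 drums

Contribution margin per unit = $453.14 − $302.17 = $150.97.
Break-even volume = fixed costs ÷ CM per unit = $5,619,600 ÷ $150.97 = 37,223.29, so 37,224 drums.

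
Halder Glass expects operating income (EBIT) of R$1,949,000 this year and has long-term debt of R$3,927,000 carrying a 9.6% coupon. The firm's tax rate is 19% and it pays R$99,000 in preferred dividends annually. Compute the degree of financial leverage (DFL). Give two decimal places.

1.34

Annual interest charges come to R$376,992.00.
Preferred dividends grossed up pre-tax: R$99,000 / (1 − 0.19) = R$122,222.22.
DFL = EBIT ÷ [EBIT − I − D_p/(1−t)] = R$1,949,000 ÷ [R$1,949,000 − R$376,992.00 − R$122,222.22] = R$1,949,000 ÷ R$1,449,785.78 = 1.3443.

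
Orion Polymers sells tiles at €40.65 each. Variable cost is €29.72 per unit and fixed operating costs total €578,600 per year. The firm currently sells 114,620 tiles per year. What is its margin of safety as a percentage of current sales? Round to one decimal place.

Contribution margin per unit = €40.65 − €29.72 = €10.93. Break-even units = €578,600 ÷ €10.93 = 52,936.87; break-even revenue = 52,936.87 × €40.65 = €2,151,883.81.
Actual sales revenue = 114,620 × €40.65 = €4,659,303.00.
Margin of safety = (€4,659,303.00 − €2,151,883.81) ÷ €4,659,303.00 = 53.8%.

53.8%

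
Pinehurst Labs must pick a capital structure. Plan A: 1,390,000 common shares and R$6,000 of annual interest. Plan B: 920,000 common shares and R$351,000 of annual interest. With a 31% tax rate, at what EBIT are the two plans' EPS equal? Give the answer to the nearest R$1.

At indifference, (EBIT − 6,000)(1 − t)/1,390,000 = (EBIT − 351,000)(1 − t)/920,000.
The (1 − t) factor cancels: (EBIT − 6,000) × 920,000 = (EBIT − 351,000) × 1,390,000.
Solving, EBIT = (351,000·1,390,000 − 6,000·920,000) / (1,390,000 − 920,000) = 482,370,000,000 / 470,000 = 1,026,319.15.

R$1,026,319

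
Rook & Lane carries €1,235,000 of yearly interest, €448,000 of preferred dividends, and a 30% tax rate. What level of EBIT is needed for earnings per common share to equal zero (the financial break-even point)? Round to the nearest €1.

Grossing the preferred dividend up to pre-tax terms: €448,000 / (1 − 0.30) = €640,000.00.
EPS = 0 when EBIT covers interest plus the pre-tax preferred burden: €1,235,000 + €640,000.00 = €1,875,000.00.

€1,875,000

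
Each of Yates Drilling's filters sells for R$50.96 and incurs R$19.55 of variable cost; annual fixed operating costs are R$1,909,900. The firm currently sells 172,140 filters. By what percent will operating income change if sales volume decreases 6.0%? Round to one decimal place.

-9.3%

At 172,140 units, contribution = 172,140 × R$31.41 = R$5,406,917.40.
Operating income = contribution − fixed costs = R$5,406,917.40 − R$1,909,900 = R$3,497,017.40.
Degree of operating leverage = R$5,406,917.40 / R$3,497,017.40 = 1.5462.
So EBIT moves 1.5462 × (-6.0%) = -9.3%.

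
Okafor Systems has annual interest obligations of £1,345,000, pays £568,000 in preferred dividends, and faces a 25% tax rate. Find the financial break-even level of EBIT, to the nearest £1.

£2,102,333

Grossing the preferred dividend up to pre-tax terms: £568,000 / (1 − 0.25) = £757,333.33.
Financial break-even EBIT = interest + D_p ÷ (1 − t) = £1,345,000 + £757,333.33 = £2,102,333.33.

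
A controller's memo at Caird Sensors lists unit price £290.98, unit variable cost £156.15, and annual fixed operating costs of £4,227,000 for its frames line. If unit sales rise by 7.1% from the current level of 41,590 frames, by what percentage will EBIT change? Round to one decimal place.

+28.8%

Contribution at this volume is 41,590 × £134.83 = £5,607,579.70.
Operating income = contribution − fixed costs = £5,607,579.70 − £4,227,000 = £1,380,579.70.
DOL = contribution ÷ EBIT = £5,607,579.70 ÷ £1,380,579.70 = 4.0618.
%ΔEBIT = DOL × %ΔSales = 4.0618 × +7.1% = +28.8%.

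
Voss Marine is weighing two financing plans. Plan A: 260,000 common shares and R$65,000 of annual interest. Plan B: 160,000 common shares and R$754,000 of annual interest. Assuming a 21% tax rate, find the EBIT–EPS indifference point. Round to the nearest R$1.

Set EPS_A = EPS_B: (EBIT − R$65,000)(1 − 0.21) ÷ 260,000 = (EBIT − R$754,000)(1 − 0.21) ÷ 160,000.
Cancelling (1 − t) and cross-multiplying: 160,000·(EBIT − 65,000) = 260,000·(EBIT − 754,000).
Solving, EBIT = (754,000·260,000 − 65,000·160,000) / (260,000 − 160,000) = 185,640,000,000 / 100,000 = 1,856,400.00.

R$1,856,400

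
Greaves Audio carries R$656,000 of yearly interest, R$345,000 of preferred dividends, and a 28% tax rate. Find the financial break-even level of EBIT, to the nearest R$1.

Preferred dividends are paid after tax, so their pre-tax equivalent is R$345,000 ÷ (1 − 0.28) = R$479,166.67.
Financial break-even EBIT = interest + D_p ÷ (1 − t) = R$656,000 + R$479,166.67 = R$1,135,166.67.

R$1,135,167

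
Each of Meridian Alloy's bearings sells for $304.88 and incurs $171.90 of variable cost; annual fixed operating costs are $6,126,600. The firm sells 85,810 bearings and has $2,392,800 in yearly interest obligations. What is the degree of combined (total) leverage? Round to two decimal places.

3.95

Contribution at this volume is 85,810 × $132.98 = $11,411,013.80.
Operating income = contribution − fixed costs = $11,411,013.80 − $6,126,600 = $5,284,413.80. Interest = $2,392,800.00.
DOL = $11,411,013.80 ÷ $5,284,413.80 = 2.1594; DFL = $5,284,413.80 ÷ $2,891,613.80 = 1.8275.
DCL = DOL × DFL = 2.1594 × 1.8275 = 3.9463.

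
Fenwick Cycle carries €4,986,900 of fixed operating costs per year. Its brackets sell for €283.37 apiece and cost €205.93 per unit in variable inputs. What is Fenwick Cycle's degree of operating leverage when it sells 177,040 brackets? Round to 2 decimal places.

1.57

Total contribution margin = 177,040 × €77.44 = €13,709,977.60.
Operating income = contribution − fixed costs = €13,709,977.60 − €4,986,900 = €8,723,077.60.
So DOL = total CM / EBIT = €13,709,977.60 / €8,723,077.60 = 1.5717.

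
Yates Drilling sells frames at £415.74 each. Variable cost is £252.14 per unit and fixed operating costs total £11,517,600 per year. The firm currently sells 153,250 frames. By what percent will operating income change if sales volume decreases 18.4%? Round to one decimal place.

At 153,250 units, contribution = 153,250 × £163.60 = £25,071,700.00.
EBIT = £25,071,700.00 − £11,517,600 = £13,554,100.00.
So DOL = total CM / EBIT = £25,071,700.00 / £13,554,100.00 = 1.8498.
So EBIT moves 1.8498 × (-18.4%) = -34.0%.

-34.0%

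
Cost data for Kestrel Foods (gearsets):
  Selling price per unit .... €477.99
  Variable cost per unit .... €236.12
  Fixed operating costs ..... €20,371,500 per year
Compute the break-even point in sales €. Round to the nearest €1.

€40,258,706

CM per unit = €477.99 − €236.12 = €241.87; CM ratio = €241.87 / €477.99 = 0.5060.
Break-even revenue = fixed costs × price ÷ CM = €20,371,500 × €477.99 ÷ €241.87 = €40,258,706.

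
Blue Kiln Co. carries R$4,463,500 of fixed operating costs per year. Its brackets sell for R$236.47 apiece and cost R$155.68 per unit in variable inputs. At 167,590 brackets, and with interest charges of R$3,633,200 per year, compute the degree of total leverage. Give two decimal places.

Total contribution margin = 167,590 × R$80.79 = R$13,539,596.10.
Operating income = contribution − fixed costs = R$13,539,596.10 − R$4,463,500 = R$9,076,096.10. Interest = R$3,633,200.00.
DOL = R$13,539,596.10 ÷ R$9,076,096.10 = 1.4918; DFL = R$9,076,096.10 ÷ R$5,442,896.10 = 1.6675.
DCL = DOL × DFL = 1.4918 × 1.6675 = 2.4876.

2.49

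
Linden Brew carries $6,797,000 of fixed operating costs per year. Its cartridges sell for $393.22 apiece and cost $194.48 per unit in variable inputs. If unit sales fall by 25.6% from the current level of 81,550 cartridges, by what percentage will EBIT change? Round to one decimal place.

At 81,550 units, contribution = 81,550 × $198.74 = $16,207,247.00.
EBIT = $16,207,247.00 − $6,797,000 = $9,410,247.00.
So DOL = total CM / EBIT = $16,207,247.00 / $9,410,247.00 = 1.7223.
So EBIT moves 1.7223 × (-25.6%) = -44.1%.

-44.1%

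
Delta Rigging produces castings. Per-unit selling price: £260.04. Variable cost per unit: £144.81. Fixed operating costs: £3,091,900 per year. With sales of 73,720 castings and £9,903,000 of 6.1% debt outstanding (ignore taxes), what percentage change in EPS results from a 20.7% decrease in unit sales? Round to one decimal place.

Contribution at this volume is 73,720 × £115.23 = £8,494,755.60.
EBIT = £8,494,755.60 − £3,091,900 = £5,402,855.60.
Interest = £604,083.00, so EBIT − I = £4,798,772.60.
DCL = total CM / (EBIT − I) = £8,494,755.60 / £4,798,772.60 = 1.7702.
%ΔEPS = DCL × %ΔSales = 1.7702 × -20.7% = -36.6%.

-36.6%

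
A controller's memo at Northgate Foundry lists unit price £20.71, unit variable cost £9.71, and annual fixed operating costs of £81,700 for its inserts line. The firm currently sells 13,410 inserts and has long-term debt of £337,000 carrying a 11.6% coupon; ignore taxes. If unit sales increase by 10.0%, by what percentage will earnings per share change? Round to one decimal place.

Contribution at this volume is 13,410 × £11.00 = £147,510.00.
EBIT = £147,510.00 − £81,700 = £65,810.00.
After interest of £39,092.00, pre-tax earnings = £26,718.00.
DCL = total CM / (EBIT − I) = £147,510.00 / £26,718.00 = 5.5210.
EPS therefore changes by 5.5210 × (+10.0%) = +55.2%.

+55.2%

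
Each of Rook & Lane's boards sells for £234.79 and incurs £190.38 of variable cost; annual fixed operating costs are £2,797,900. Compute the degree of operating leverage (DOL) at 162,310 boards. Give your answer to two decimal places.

At 162,310 units, contribution = 162,310 × £44.41 = £7,208,187.10.
EBIT = £7,208,187.10 − £2,797,900 = £4,410,287.10.
Degree of operating leverage = £7,208,187.10 / £4,410,287.10 = 1.6344.

1.63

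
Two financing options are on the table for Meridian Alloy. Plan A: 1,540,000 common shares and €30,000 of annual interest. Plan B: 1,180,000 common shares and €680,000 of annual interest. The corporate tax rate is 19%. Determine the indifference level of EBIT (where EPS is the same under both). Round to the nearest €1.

€2,810,556

Set EPS_A = EPS_B: (EBIT − €30,000)(1 − 0.19) ÷ 1,540,000 = (EBIT − €680,000)(1 − 0.19) ÷ 1,180,000.
Cancelling (1 − t) and cross-multiplying: 1,180,000·(EBIT − 30,000) = 1,540,000·(EBIT − 680,000).
Solving, EBIT = (680,000·1,540,000 − 30,000·1,180,000) / (1,540,000 − 1,180,000) = 1,011,800,000,000 / 360,000 = 2,810,555.56.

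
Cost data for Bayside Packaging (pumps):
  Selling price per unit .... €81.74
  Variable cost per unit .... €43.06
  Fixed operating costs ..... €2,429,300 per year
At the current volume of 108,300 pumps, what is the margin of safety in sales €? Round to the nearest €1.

€3,718,756

Each unit contributes €81.74 − €43.06 = €38.68. Break-even units = €2,429,300 ÷ €38.68 = 62,805.07; break-even revenue = 62,805.07 × €81.74 = €5,133,686.19.
Current sales = 108,300 × €81.74 = €8,852,442.00.
Margin of safety = €8,852,442.00 − €5,133,686.19 = €3,718,756.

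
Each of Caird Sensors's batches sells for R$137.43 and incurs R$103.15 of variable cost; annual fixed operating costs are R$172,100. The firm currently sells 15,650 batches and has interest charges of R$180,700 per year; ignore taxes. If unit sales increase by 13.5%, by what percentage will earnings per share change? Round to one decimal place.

+39.4%

Total contribution margin = 15,650 × R$34.28 = R$536,482.00.
Operating income = contribution − fixed costs = R$536,482.00 − R$172,100 = R$364,382.00.
After interest of R$180,700.00, pre-tax earnings = R$183,682.00.
Degree of combined leverage = contribution ÷ (EBIT − I) = R$536,482.00 ÷ R$183,682.00 = 2.9207.
EPS therefore changes by 2.9207 × (+13.5%) = +39.4%.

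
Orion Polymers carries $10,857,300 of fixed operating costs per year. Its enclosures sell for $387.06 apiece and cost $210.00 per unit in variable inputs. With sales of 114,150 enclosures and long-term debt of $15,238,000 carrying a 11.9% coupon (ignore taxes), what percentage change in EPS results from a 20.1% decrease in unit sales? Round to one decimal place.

At 114,150 units, contribution = 114,150 × $177.06 = $20,211,399.00.
Operating income = contribution − fixed costs = $20,211,399.00 − $10,857,300 = $9,354,099.00.
After interest of $1,813,322.00, pre-tax earnings = $7,540,777.00.
DCL = total CM / (EBIT − I) = $20,211,399.00 / $7,540,777.00 = 2.6803.
%ΔEPS = DCL × %ΔSales = 2.6803 × -20.1% = -53.9%.

-53.9%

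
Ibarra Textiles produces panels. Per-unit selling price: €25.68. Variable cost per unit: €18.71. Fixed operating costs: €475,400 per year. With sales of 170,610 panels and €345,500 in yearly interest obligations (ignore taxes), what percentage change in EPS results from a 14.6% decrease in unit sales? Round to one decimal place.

-47.1%

Contribution at this volume is 170,610 × €6.97 = €1,189,151.70.
EBIT = €1,189,151.70 − €475,400 = €713,751.70.
After interest of €345,500.00, pre-tax earnings = €368,251.70.
Degree of combined leverage = contribution ÷ (EBIT − I) = €1,189,151.70 ÷ €368,251.70 = 3.2292.
%ΔEPS = DCL × %ΔSales = 3.2292 × -14.6% = -47.1%.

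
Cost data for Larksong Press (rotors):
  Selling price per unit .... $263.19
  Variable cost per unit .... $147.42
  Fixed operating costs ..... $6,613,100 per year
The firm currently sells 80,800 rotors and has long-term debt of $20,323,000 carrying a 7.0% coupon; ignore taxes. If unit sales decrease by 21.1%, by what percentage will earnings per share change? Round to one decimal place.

-149.7%

Contribution at this volume is 80,800 × $115.77 = $9,354,216.00.
EBIT = $9,354,216.00 − $6,613,100 = $2,741,116.00.
Interest = $1,422,610.00, so EBIT − I = $1,318,506.00.
Degree of combined leverage = contribution ÷ (EBIT − I) = $9,354,216.00 ÷ $1,318,506.00 = 7.0946.
EPS therefore changes by 7.0946 × (-21.1%) = -149.7%.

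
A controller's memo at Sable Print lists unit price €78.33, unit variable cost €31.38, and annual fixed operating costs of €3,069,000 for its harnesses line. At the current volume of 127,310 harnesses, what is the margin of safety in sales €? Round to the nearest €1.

€4,851,963

Unit CM = price − variable cost = €78.33 − €31.38 = €46.95. Break-even units = €3,069,000 ÷ €46.95 = 65,367.41; break-even revenue = 65,367.41 × €78.33 = €5,120,229.39.
Actual sales revenue = 127,310 × €78.33 = €9,972,192.30.
Margin of safety = €9,972,192.30 − €5,120,229.39 = €4,851,963.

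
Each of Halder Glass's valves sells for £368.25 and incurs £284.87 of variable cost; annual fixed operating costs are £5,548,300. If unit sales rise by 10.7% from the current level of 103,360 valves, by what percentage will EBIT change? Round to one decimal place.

+30.0%

Contribution at this volume is 103,360 × £83.38 = £8,618,156.80.
Operating income = contribution − fixed costs = £8,618,156.80 − £5,548,300 = £3,069,856.80.
Degree of operating leverage = £8,618,156.80 / £3,069,856.80 = 2.8073.
%ΔEBIT = DOL × %ΔSales = 2.8073 × +10.7% = +30.0%.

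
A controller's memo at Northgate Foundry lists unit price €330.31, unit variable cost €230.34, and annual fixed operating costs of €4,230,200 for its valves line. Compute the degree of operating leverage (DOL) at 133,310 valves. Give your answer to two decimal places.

1.47

Contribution at this volume is 133,310 × €99.97 = €13,327,000.70.
Operating income = contribution − fixed costs = €13,327,000.70 − €4,230,200 = €9,096,800.70.
DOL = contribution ÷ EBIT = €13,327,000.70 ÷ €9,096,800.70 = 1.4650.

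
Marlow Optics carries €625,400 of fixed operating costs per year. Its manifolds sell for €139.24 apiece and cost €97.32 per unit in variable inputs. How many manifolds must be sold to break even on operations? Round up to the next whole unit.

Each unit contributes €139.24 − €97.32 = €41.92.
Break-even Q = €625,400 / €41.92 = 14,918.89 → 14,919 manifolds.

14,919 manifolds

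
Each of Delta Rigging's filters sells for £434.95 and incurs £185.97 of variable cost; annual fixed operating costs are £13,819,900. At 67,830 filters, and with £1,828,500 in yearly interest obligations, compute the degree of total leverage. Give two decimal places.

13.62

Contribution at this volume is 67,830 × £248.98 = £16,888,313.40.
Operating income = contribution − fixed costs = £16,888,313.40 − £13,819,900 = £3,068,413.40. Interest = £1,828,500.00, so EBIT − I = £1,239,913.40.
DCL = contribution ÷ (EBIT − I) = £16,888,313.40 ÷ £1,239,913.40 = 13.6206.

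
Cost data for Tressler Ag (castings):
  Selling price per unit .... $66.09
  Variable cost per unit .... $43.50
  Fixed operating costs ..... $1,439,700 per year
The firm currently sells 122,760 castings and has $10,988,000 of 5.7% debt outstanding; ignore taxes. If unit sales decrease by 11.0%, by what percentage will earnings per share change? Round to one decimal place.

At 122,760 units, contribution = 122,760 × $22.59 = $2,773,148.40.
EBIT = $2,773,148.40 − $1,439,700 = $1,333,448.40.
Interest = $626,316.00, so EBIT − I = $707,132.40.
DCL = total CM / (EBIT − I) = $2,773,148.40 / $707,132.40 = 3.9217.
EPS therefore changes by 3.9217 × (-11.0%) = -43.1%.

-43.1%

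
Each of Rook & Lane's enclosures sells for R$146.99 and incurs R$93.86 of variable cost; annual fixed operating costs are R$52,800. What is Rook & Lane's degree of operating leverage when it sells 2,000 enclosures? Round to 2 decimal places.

Contribution at this volume is 2,000 × R$53.13 = R$106,260.00.
EBIT = R$106,260.00 − R$52,800 = R$53,460.00.
Degree of operating leverage = R$106,260.00 / R$53,460.00 = 1.9877.

1.99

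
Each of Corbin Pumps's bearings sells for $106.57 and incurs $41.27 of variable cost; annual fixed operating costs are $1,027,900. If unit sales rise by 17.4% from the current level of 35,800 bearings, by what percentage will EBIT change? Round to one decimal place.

At 35,800 units, contribution = 35,800 × $65.30 = $2,337,740.00.
Operating income = contribution − fixed costs = $2,337,740.00 − $1,027,900 = $1,309,840.00.
So DOL = total CM / EBIT = $2,337,740.00 / $1,309,840.00 = 1.7848.
%ΔEBIT = DOL × %ΔSales = 1.7848 × +17.4% = +31.1%.

+31.1%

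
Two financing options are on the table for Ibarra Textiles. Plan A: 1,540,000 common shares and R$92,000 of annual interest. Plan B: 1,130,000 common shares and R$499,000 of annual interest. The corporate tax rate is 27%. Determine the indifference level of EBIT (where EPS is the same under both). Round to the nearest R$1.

R$1,620,732

At indifference, (EBIT − 92,000)(1 − t)/1,540,000 = (EBIT − 499,000)(1 − t)/1,130,000.
The (1 − t) factor cancels: (EBIT − 92,000) × 1,130,000 = (EBIT − 499,000) × 1,540,000.
Solving, EBIT = (499,000·1,540,000 − 92,000·1,130,000) / (1,540,000 − 1,130,000) = 664,500,000,000 / 410,000 = 1,620,731.71.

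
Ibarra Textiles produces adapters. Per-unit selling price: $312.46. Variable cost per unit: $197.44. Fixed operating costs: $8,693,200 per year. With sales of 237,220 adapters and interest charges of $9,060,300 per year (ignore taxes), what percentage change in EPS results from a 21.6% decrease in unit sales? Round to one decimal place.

At 237,220 units, contribution = 237,220 × $115.02 = $27,285,044.40.
EBIT = $27,285,044.40 − $8,693,200 = $18,591,844.40.
Interest = $9,060,300.00, so EBIT − I = $9,531,544.40.
Degree of combined leverage = contribution ÷ (EBIT − I) = $27,285,044.40 ÷ $9,531,544.40 = 2.8626.
%ΔEPS = DCL × %ΔSales = 2.8626 × -21.6% = -61.8%.

-61.8%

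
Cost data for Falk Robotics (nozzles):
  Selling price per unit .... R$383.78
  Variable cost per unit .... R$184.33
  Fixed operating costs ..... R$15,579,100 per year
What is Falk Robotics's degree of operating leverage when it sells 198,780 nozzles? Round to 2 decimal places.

Total contribution margin = 198,780 × R$199.45 = R$39,646,671.00.
Subtracting fixed costs: EBIT = R$39,646,671.00 − R$15,579,100 = R$24,067,571.00.
So DOL = total CM / EBIT = R$39,646,671.00 / R$24,067,571.00 = 1.6473.

1.65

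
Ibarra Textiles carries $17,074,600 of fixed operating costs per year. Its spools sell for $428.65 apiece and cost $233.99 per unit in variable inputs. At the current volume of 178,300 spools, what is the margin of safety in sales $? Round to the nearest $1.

$38,829,264

Contribution margin per unit = $428.65 − $233.99 = $194.66. Break-even units = $17,074,600 ÷ $194.66 = 87,714.99; break-even revenue = 87,714.99 × $428.65 = $37,599,030.57.
Actual sales revenue = 178,300 × $428.65 = $76,428,295.00.
Margin of safety = $76,428,295.00 − $37,599,030.57 = $38,829,264.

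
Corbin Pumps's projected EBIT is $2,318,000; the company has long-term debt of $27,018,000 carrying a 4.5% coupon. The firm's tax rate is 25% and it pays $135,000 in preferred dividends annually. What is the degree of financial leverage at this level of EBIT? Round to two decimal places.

2.51

Interest = $1,215,810.00.
Preferred dividends grossed up pre-tax: $135,000 / (1 − 0.25) = $180,000.00.
DFL = EBIT ÷ [EBIT − I − D_p/(1−t)] = $2,318,000 ÷ [$2,318,000 − $1,215,810.00 − $180,000.00] = $2,318,000 ÷ $922,190.00 = 2.5136.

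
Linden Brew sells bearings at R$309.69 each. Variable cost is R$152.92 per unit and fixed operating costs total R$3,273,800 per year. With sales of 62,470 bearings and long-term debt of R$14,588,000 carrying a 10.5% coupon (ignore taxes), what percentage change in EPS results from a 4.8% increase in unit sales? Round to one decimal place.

At 62,470 units, contribution = 62,470 × R$156.77 = R$9,793,421.90.
EBIT = R$9,793,421.90 − R$3,273,800 = R$6,519,621.90.
Interest = R$1,531,740.00, so EBIT − I = R$4,987,881.90.
DCL = total CM / (EBIT − I) = R$9,793,421.90 / R$4,987,881.90 = 1.9634.
%ΔEPS = DCL × %ΔSales = 1.9634 × +4.8% = +9.4%.

+9.4%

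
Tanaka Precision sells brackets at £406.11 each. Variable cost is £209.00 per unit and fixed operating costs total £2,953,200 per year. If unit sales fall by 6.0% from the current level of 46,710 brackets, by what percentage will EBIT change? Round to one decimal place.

-8.8%

Contribution at this volume is 46,710 × £197.11 = £9,207,008.10.
Subtracting fixed costs: EBIT = £9,207,008.10 − £2,953,200 = £6,253,808.10.
DOL = contribution ÷ EBIT = £9,207,008.10 ÷ £6,253,808.10 = 1.4722.
Operating income changes by 1.4722 × -6.0% = -8.8%.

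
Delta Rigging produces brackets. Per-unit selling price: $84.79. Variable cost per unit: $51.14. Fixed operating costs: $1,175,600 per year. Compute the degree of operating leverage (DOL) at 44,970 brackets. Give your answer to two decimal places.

Contribution at this volume is 44,970 × $33.65 = $1,513,240.50.
EBIT = $1,513,240.50 − $1,175,600 = $337,640.50.
DOL = contribution ÷ EBIT = $1,513,240.50 ÷ $337,640.50 = 4.4818.

4.48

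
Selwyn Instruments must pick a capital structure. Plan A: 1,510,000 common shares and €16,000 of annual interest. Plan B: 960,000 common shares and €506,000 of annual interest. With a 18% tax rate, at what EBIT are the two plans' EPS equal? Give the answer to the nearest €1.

Set EPS_A = EPS_B: (EBIT − €16,000)(1 − 0.18) ÷ 1,510,000 = (EBIT − €506,000)(1 − 0.18) ÷ 960,000.
Cancelling (1 − t) and cross-multiplying: 960,000·(EBIT − 16,000) = 1,510,000·(EBIT − 506,000).
Solving, EBIT = (506,000·1,510,000 − 16,000·960,000) / (1,510,000 − 960,000) = 748,700,000,000 / 550,000 = 1,361,272.73.

€1,361,273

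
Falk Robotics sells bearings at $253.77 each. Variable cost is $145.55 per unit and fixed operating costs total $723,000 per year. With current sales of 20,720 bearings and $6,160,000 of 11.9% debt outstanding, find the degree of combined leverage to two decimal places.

2.85

Contribution at this volume is 20,720 × $108.22 = $2,242,318.40.
Operating income = contribution − fixed costs = $2,242,318.40 − $723,000 = $1,519,318.40. Interest = $733,040.00.
DOL = $2,242,318.40 ÷ $1,519,318.40 = 1.4759; DFL = $1,519,318.40 ÷ $786,278.40 = 1.9323.
DCL = DOL × DFL = 1.4759 × 1.9323 = 2.8519.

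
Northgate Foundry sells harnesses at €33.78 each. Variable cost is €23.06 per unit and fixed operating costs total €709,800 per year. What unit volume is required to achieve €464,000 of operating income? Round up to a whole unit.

109,497 harnesses

Contribution margin per unit = €33.78 − €23.06 = €10.72.
Need Q such that Q × €10.72 − €709,800 = €464,000, i.e. Q = €1,173,800 / €10.72 = 109,496.27 → 109,497.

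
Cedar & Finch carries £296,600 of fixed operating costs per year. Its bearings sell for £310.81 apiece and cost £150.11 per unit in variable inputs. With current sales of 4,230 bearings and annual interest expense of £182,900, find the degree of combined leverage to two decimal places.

3.39

Total contribution margin = 4,230 × £160.70 = £679,761.00.
Operating income = contribution − fixed costs = £679,761.00 − £296,600 = £383,161.00. Interest = £182,900.00.
DOL = £679,761.00 ÷ £383,161.00 = 1.7741; DFL = £383,161.00 ÷ £200,261.00 = 1.9133.
DCL = DOL × DFL = 1.7741 × 1.9133 = 3.3944.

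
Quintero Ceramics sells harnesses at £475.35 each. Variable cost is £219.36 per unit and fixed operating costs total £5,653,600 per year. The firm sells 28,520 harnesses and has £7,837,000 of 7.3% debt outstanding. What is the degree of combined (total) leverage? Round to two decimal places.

6.79

Contribution at this volume is 28,520 × £255.99 = £7,300,834.80.
EBIT = £7,300,834.80 − £5,653,600 = £1,647,234.80. Interest = £572,101.00, so EBIT − I = £1,075,133.80.
DCL = contribution ÷ (EBIT − I) = £7,300,834.80 ÷ £1,075,133.80 = 6.7906.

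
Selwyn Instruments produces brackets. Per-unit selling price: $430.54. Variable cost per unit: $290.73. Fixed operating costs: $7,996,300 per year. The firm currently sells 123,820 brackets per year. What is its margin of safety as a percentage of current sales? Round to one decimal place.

Each unit contributes $430.54 − $290.73 = $139.81. Break-even units = $7,996,300 ÷ $139.81 = 57,194.05; break-even revenue = 57,194.05 × $430.54 = $24,624,325.89.
Current sales = 123,820 × $430.54 = $53,309,462.80.
Margin of safety = ($53,309,462.80 − $24,624,325.89) ÷ $53,309,462.80 = 53.8%.

53.8%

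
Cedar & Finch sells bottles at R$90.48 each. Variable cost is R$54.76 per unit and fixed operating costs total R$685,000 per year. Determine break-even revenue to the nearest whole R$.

CM per unit = R$90.48 − R$54.76 = R$35.72; CM ratio = R$35.72 / R$90.48 = 0.3948.
Break-even revenue = fixed costs × price ÷ CM = R$685,000 × R$90.48 ÷ R$35.72 = R$1,735,129.

R$1,735,129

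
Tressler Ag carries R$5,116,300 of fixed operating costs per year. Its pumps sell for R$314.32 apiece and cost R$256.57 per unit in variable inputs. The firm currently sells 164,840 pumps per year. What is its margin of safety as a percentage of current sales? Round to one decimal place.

Contribution margin per unit = R$314.32 − R$256.57 = R$57.75. Break-even units = R$5,116,300 ÷ R$57.75 = 88,593.94; break-even revenue = 88,593.94 × R$314.32 = R$27,846,847.03.
Current sales = 164,840 × R$314.32 = R$51,812,508.80.
Margin of safety = (R$51,812,508.80 − R$27,846,847.03) ÷ R$51,812,508.80 = 46.3%.

46.3%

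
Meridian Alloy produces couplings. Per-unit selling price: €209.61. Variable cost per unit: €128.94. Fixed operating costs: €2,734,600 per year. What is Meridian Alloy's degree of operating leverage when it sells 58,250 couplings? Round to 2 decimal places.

At 58,250 units, contribution = 58,250 × €80.67 = €4,699,027.50.
Subtracting fixed costs: EBIT = €4,699,027.50 − €2,734,600 = €1,964,427.50.
So DOL = total CM / EBIT = €4,699,027.50 / €1,964,427.50 = 2.3921.

2.39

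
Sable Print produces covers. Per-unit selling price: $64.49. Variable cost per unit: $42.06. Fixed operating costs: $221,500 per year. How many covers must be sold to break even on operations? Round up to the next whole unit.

Unit CM = price − variable cost = $64.49 − $42.06 = $22.43.
Units to break even: $221,500 ÷ $22.43 = 9,875.17, rounded up to 9,876.

9,876 covers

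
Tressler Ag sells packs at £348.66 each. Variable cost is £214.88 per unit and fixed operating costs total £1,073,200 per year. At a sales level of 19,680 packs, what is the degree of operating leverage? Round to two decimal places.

1.69

Total contribution margin = 19,680 × £133.78 = £2,632,790.40.
EBIT = £2,632,790.40 − £1,073,200 = £1,559,590.40.
DOL = contribution ÷ EBIT = £2,632,790.40 ÷ £1,559,590.40 = 1.6881.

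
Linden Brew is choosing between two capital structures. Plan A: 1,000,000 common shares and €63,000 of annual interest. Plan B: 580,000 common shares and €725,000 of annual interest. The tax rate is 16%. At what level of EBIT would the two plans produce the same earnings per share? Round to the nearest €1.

€1,639,190

At indifference, (EBIT − 63,000)(1 − t)/1,000,000 = (EBIT − 725,000)(1 − t)/580,000.
The (1 − t) factor cancels: (EBIT − 63,000) × 580,000 = (EBIT − 725,000) × 1,000,000.
Solving, EBIT = (725,000·1,000,000 − 63,000·580,000) / (1,000,000 − 580,000) = 688,460,000,000 / 420,000 = 1,639,190.48.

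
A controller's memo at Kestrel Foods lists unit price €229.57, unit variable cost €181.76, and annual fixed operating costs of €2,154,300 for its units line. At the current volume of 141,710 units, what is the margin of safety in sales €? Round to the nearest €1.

Each unit contributes €229.57 − €181.76 = €47.81. Break-even units = €2,154,300 ÷ €47.81 = 45,059.61; break-even revenue = 45,059.61 × €229.57 = €10,344,334.89.
Actual sales revenue = 141,710 × €229.57 = €32,532,364.70.
Margin of safety = €32,532,364.70 − €10,344,334.89 = €22,188,030.

€22,188,030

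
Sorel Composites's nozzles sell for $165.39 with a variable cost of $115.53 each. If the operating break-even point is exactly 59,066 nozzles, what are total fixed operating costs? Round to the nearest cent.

Each unit contributes $165.39 − $115.53 = $49.86.
Fixed costs = break-even units × CM = 59,066 × $49.86 = $2,945,030.76.

$2,945,030.76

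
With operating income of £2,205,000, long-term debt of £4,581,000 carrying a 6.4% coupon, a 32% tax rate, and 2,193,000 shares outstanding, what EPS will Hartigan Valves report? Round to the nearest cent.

£0.59

Pre-tax income = £2,205,000 − £293,184.00 = £1,911,816.00.
After tax at 32%: net income = £1,911,816.00 × 0.68 = £1,300,034.88.
EPS = £1,300,034.88 ÷ 2,193,000 = £0.59.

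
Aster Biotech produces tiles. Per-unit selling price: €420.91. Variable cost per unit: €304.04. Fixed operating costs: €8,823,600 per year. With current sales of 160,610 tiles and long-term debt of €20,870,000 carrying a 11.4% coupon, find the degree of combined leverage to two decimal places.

Contribution at this volume is 160,610 × €116.87 = €18,770,490.70.
EBIT = €18,770,490.70 − €8,823,600 = €9,946,890.70. Interest = €2,379,180.00.
DOL = €18,770,490.70 ÷ €9,946,890.70 = 1.8871; DFL = €9,946,890.70 ÷ €7,567,710.70 = 1.3144.
Combined leverage = 1.8871 × 1.3144 = 2.4804.

2.48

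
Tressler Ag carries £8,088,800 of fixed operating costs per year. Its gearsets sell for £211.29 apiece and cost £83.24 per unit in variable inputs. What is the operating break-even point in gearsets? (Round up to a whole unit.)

Unit CM = price − variable cost = £211.29 − £83.24 = £128.05.
Units to break even: £8,088,800 ÷ £128.05 = 63,169.07, rounded up to 63,170.

63,170 gearsets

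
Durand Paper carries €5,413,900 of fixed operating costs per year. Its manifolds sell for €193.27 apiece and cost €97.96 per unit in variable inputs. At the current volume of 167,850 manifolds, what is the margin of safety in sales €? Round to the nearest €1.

€21,462,041

Contribution margin per unit = €193.27 − €97.96 = €95.31. Break-even units = €5,413,900 ÷ €95.31 = 56,803.06; break-even revenue = 56,803.06 × €193.27 = €10,978,328.12.
Current sales = 167,850 × €193.27 = €32,440,369.50.
Margin of safety = €32,440,369.50 − €10,978,328.12 = €21,462,041.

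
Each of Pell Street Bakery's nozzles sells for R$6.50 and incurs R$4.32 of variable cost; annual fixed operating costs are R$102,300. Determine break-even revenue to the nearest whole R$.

CM per unit = R$6.50 − R$4.32 = R$2.18; CM ratio = R$2.18 / R$6.50 = 0.3354.
Break-even revenue = fixed costs × price ÷ CM = R$102,300 × R$6.50 ÷ R$2.18 = R$305,023.

R$305,023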